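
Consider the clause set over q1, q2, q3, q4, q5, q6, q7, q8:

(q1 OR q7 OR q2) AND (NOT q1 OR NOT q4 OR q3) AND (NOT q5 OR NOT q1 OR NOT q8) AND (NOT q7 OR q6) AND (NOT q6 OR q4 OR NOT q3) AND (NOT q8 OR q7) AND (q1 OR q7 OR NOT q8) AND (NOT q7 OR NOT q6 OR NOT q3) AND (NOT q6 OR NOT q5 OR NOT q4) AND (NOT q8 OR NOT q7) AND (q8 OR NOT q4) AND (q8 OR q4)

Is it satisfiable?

No, unsatisfiable

Branch on q7: set q7 = false.
The clause (NOT q8) is unit, so q8 = false.
The clause (NOT q4) is unit, so q4 = false.
But (q4) is also a unit clause — contradiction.
Undo q7 and try q7 = true.
The clause (q6) is unit, so q6 = true.
The clause (NOT q3) is unit, so q3 = false.
The clause (NOT q8) is unit, so q8 = false.
The clause (NOT q4) is unit, so q4 = false.
But (q4) is also a unit clause — contradiction.
Neither q7 = true nor q7 = false works.
No assignment satisfies every clause.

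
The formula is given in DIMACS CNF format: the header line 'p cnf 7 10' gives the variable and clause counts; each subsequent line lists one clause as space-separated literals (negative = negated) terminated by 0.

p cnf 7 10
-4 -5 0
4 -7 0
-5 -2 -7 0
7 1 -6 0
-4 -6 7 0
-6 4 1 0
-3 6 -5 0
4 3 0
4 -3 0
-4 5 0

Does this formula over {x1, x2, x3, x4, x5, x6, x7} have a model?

Case x4 = False:
(¬x7) alone gives x7 = False.
(x3) alone gives x3 = True.
Now (¬x3) is unsatisfied and unit — conflict.
Undo x4 and try x4 = True.
(¬x5) alone gives x5 = False.
Now (x5) is unsatisfied and unit — conflict.
Either choice for x4 ends in contradiction.
No assignment satisfies every clause.

Unsatisfiable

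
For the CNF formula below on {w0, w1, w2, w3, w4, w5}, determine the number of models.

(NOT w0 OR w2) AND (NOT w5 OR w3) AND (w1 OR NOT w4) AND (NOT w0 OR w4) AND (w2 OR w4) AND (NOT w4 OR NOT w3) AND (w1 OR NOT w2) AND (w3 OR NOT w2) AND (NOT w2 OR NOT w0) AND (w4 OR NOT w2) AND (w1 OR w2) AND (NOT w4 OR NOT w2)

1

There are 2^6 = 64 truth assignments over (w0, w1, w2, w3, w4, w5).
Split on w0. With w0 = true, the clauses containing w0 are satisfied and NOT w0 drops from the rest; 0 of the 2^5 = 32 assignments to the other variables satisfy what remains.
With w0 = false, by the same count on the reduced clause set, 1 assignment works.
Total: 0 + 1 = 1.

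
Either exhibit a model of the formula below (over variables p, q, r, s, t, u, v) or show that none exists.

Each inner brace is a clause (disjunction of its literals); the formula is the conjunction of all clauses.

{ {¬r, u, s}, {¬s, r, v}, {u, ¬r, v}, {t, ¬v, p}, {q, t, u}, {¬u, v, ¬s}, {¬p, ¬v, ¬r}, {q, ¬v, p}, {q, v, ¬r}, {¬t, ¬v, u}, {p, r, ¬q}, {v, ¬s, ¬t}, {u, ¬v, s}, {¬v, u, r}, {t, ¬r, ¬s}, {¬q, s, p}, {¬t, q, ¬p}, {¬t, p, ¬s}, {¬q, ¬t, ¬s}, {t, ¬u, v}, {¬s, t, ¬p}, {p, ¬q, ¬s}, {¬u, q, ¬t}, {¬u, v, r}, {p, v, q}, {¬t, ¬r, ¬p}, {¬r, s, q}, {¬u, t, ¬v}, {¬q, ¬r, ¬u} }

p ↦ True, q ↦ True, r ↦ False, s ↦ False, t ↦ False, u ↦ False, v ↦ False

Suppose r = False.
Suppose s = False.
Suppose p = True.
Suppose u = False.
Unit clause (¬v) forces v = False.
Suppose q = True.
Every clause is now satisfied; t is unconstrained.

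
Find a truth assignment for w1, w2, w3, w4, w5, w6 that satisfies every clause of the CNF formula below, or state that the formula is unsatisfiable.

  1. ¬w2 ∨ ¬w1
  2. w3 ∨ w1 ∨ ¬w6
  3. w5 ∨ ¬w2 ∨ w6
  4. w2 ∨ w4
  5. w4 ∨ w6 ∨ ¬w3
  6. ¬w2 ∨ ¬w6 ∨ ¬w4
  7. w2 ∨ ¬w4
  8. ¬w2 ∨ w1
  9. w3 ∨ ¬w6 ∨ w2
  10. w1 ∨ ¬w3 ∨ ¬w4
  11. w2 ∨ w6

UNSATISFIABLE

Suppose w2 = False.
(w4) alone gives w4 = True.
But (¬w4) is also a unit clause — contradiction.
That branch fails; take w2 = True instead.
(¬w1) alone gives w1 = False.
But (w1) is also a unit clause — contradiction.
Both values of w2 lead to a conflict.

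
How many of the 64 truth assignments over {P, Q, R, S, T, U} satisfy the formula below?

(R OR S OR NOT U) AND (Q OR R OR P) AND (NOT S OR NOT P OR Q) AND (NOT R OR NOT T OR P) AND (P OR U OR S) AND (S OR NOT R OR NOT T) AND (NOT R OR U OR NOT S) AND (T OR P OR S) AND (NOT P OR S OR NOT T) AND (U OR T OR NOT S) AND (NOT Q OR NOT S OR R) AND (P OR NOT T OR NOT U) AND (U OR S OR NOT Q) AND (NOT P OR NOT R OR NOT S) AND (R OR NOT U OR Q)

There are 2^6 = 64 truth assignments over (P, Q, R, S, T, U).
Split on P. With P = true, the clauses containing P are satisfied and NOT P drops from the rest; 4 of the 2^5 = 32 assignments to the other variables satisfy what remains.
With P = false, by the same count on the reduced clause set, 2 assignments work.
(One model: P=F, Q=F, R=T, S=T, T=F, U=T.)
Total: 4 + 2 = 6.

6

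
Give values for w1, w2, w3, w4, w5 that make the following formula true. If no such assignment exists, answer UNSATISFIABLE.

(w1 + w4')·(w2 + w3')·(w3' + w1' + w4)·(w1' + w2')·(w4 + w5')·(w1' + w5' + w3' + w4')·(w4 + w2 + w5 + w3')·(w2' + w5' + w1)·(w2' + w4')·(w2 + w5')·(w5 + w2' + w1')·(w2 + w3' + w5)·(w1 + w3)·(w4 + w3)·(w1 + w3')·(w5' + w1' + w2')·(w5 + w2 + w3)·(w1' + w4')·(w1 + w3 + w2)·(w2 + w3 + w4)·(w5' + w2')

Try w1 = 1.
(w2') alone gives w2 = 0.
(w3') alone gives w3 = 0.
(w5') alone gives w5 = 0.
But (w5) is also a unit clause — contradiction.
Backtrack on w1: now try w1 = 0.
(w4') alone gives w4 = 0.
(w5') alone gives w5 = 0.
(w3) alone gives w3 = 1.
But (w3') is also a unit clause — contradiction.
Both values of w1 lead to a conflict.

UNSATISFIABLE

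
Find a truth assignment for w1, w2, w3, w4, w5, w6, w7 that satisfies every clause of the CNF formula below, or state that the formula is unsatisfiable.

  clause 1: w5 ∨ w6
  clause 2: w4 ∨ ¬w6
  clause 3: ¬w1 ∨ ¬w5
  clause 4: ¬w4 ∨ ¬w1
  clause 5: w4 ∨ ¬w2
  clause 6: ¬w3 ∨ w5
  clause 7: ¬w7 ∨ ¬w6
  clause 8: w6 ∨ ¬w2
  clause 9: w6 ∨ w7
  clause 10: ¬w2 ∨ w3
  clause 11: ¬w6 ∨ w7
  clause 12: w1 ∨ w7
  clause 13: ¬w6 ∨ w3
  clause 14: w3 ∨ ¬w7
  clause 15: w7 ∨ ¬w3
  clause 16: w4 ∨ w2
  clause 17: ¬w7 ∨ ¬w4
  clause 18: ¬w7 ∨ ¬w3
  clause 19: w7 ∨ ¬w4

Try w5 = True.
The clause (¬w1) is unit, so w1 = False.
The clause (w7) is unit, so w7 = True.
The clause (¬w6) is unit, so w6 = False.
The clause (¬w2) is unit, so w2 = False.
The clause (w3) is unit, so w3 = True.
But (¬w3) is also a unit clause — contradiction.
Undo w5 and try w5 = False.
The clause (w6) is unit, so w6 = True.
The clause (w4) is unit, so w4 = True.
The clause (¬w1) is unit, so w1 = False.
The clause (¬w3) is unit, so w3 = False.
But (w3) is also a unit clause — contradiction.
Neither w5 = True nor w5 = False works.

UNSATISFIABLE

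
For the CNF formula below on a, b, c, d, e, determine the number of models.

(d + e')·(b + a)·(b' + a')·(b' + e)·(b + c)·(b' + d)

There are 2^5 = 32 truth assignments over (a, b, c, d, e).
Split on d. With d = 1, the clauses containing d are satisfied and d' drops from the rest; 4 of the 2^4 = 16 assignments to the other variables satisfy what remains.
With d = 0, by the same count on the reduced clause set, 1 assignment works.
(One model: a=F, b=T, c=F, d=T, e=T.)
Total: 4 + 1 = 5.

5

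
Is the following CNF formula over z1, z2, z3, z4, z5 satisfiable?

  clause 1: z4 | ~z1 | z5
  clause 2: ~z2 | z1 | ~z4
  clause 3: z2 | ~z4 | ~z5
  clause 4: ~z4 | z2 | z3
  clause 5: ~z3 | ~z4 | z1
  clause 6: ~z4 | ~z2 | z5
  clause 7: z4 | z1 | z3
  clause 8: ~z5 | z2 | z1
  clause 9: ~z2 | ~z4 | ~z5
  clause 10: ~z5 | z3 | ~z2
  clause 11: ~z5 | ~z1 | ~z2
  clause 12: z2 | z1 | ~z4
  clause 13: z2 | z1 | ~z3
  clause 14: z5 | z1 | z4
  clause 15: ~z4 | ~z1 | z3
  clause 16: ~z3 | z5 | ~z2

Branch on z4: set z4 = 0.
Branch on z1: set z1 = 1.
From the singleton clause (z5), z5 = 1.
From the singleton clause (~z2), z2 = 0.
Every clause is now satisfied; z3 is unconstrained.
A satisfying assignment: z1: 1, z2: 0, z3: 1, z4: 0, z5: 1.

Satisfiable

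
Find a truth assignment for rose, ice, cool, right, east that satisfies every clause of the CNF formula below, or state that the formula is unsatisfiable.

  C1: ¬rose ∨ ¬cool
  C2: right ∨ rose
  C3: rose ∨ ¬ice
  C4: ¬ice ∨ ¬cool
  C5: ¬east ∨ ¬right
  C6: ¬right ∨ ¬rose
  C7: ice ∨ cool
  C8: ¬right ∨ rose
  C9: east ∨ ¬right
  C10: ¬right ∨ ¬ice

Try rose = True.
From the singleton clause (¬cool), cool = False.
From the singleton clause (¬right), right = False.
From the singleton clause (ice), ice = True.
No clause remains; east is free.

rose=True,  ice=True,  cool=False,  right=False,  east=True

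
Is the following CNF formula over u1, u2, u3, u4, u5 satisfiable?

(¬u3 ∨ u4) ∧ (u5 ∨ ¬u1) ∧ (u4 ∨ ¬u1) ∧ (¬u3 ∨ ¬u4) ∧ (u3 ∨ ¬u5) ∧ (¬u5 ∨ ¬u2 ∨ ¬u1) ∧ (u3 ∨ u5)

No

Case u3 = False:
(¬u5) alone gives u5 = False.
That conflicts with the unit clause (u5).
So u3 must be the other value — set u3 = True.
(u4) alone gives u4 = True.
That conflicts with the unit clause (¬u4).
Either choice for u3 ends in contradiction.
No assignment satisfies every clause.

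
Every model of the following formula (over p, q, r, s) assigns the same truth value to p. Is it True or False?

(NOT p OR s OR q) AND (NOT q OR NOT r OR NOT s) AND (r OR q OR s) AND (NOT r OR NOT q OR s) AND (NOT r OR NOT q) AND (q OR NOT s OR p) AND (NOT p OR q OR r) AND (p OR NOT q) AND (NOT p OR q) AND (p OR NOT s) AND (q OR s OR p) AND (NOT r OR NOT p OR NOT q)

Suppose p = false.
Unit clause (NOT q) forces q = false.
Unit clause (NOT s) forces s = false.
Now (s) is unsatisfied and unit — conflict.
So every satisfying assignment has p = True.

True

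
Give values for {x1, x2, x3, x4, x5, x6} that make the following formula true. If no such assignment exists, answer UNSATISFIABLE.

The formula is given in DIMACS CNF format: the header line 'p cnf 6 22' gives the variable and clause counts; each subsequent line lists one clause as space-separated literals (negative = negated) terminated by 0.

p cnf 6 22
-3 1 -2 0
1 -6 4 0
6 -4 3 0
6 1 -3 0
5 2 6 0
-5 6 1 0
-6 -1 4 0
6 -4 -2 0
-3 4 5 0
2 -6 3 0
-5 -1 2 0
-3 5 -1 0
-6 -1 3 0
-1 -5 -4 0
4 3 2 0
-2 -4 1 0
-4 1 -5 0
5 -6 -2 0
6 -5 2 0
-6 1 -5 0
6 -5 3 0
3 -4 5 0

x1 ↦ False,  x2 ↦ False,  x3 ↦ True,  x4 ↦ True,  x5 ↦ False,  x6 ↦ True

Suppose x3 = True.
Suppose x1 = False.
(¬x2) alone gives x2 = False.
(x6) alone gives x6 = True.
(x4) alone gives x4 = True.
(¬x5) alone gives x5 = False.
This assignment satisfies each clause.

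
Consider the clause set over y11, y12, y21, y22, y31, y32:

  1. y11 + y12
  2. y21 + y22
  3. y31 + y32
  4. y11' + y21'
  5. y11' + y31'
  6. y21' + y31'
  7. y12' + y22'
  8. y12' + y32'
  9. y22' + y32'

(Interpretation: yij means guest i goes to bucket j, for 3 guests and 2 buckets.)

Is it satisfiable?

Unsatisfiable

Suppose y11 = 1.
From the singleton clause (y21'), y21 = 0.
From the singleton clause (y22), y22 = 1.
From the singleton clause (y31'), y31 = 0.
From the singleton clause (y32), y32 = 1.
That conflicts with the unit clause (y32').
That branch fails; take y11 = 0 instead.
From the singleton clause (y12), y12 = 1.
From the singleton clause (y22'), y22 = 0.
From the singleton clause (y21), y21 = 1.
From the singleton clause (y31'), y31 = 0.
From the singleton clause (y32), y32 = 1.
That conflicts with the unit clause (y32').
Neither y11 = 1 nor y11 = 0 works.
No assignment satisfies every clause.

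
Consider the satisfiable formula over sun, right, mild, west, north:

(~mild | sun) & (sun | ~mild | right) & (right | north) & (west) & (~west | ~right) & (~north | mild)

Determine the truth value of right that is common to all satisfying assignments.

False

Suppose right = 1.
The clause (west) is unit, so west = 1.
That conflicts with the unit clause (~west).
So every satisfying assignment has right = False.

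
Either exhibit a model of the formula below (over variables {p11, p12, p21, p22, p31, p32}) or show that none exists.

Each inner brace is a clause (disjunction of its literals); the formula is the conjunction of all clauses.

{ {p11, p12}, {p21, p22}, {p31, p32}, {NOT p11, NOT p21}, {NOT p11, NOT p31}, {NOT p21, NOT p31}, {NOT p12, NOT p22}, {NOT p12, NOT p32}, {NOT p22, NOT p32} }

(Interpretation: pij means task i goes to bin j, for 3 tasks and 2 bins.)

Suppose p11 = true.
From the singleton clause (NOT p21), p21 = false.
From the singleton clause (p22), p22 = true.
From the singleton clause (NOT p31), p31 = false.
From the singleton clause (p32), p32 = true.
That conflicts with the unit clause (NOT p32).
Undo p11 and try p11 = false.
From the singleton clause (p12), p12 = true.
From the singleton clause (NOT p22), p22 = false.
From the singleton clause (p21), p21 = true.
From the singleton clause (NOT p31), p31 = false.
From the singleton clause (p32), p32 = true.
That conflicts with the unit clause (NOT p32).
Either choice for p11 ends in contradiction.

UNSATISFIABLE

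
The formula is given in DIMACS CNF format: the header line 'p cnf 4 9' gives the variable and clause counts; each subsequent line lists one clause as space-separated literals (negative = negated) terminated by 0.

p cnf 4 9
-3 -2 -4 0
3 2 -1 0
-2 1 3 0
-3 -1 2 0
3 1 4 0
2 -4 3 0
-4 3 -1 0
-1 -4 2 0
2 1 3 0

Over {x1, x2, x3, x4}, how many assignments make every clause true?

There are 2^4 = 16 truth assignments over (x1, x2, x3, x4).
Split on x4. With x4 = True, the clauses containing x4 are satisfied and ¬x4 drops from the rest; 1 of the 2^3 = 8 assignments to the other variables satisfy what remains.
With x4 = False, by the same count on the reduced clause set, 4 assignments work.
Total: 1 + 4 = 5.

5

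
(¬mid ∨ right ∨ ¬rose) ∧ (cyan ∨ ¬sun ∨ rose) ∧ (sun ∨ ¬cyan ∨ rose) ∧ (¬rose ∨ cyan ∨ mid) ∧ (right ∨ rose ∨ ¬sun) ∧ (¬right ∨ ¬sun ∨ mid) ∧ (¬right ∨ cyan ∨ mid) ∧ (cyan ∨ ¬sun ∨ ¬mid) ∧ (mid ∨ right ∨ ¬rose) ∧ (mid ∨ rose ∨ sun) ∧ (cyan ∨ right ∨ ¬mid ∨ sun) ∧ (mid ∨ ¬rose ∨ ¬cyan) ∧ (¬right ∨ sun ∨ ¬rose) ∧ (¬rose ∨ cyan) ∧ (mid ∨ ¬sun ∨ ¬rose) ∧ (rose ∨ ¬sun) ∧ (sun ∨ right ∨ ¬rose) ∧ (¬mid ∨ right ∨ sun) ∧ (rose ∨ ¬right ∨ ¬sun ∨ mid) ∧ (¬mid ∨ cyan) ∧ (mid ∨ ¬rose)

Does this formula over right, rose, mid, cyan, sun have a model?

Yes

Case rose = True:
(cyan) alone gives cyan = True.
(mid) alone gives mid = True.
(right) alone gives right = True.
(sun) alone gives sun = True.
Every clause now holds.
A satisfying assignment: right=True,  rose=True,  mid=True,  cyan=True,  sun=True.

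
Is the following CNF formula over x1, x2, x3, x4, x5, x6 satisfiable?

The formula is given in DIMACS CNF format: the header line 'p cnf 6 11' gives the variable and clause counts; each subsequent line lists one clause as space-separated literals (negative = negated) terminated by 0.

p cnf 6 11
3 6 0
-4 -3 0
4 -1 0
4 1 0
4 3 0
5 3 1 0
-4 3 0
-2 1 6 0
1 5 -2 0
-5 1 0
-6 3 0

Suppose x3 = True.
Unit clause (¬x4) forces x4 = False.
Unit clause (¬x1) forces x1 = False.
But (x1) is also a unit clause — contradiction.
So x3 must be the other value — set x3 = False.
Unit clause (x6) forces x6 = True.
But (¬x6) is also a unit clause — contradiction.
Both values of x3 lead to a conflict.
No assignment satisfies every clause.

No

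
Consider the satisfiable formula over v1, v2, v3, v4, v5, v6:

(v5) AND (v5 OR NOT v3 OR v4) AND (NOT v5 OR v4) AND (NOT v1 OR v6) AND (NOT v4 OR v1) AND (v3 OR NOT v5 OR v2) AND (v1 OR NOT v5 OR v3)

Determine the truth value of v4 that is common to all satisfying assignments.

Suppose v4 = false.
Unit clause (v5) forces v5 = true.
Now (NOT v5) is unsatisfied and unit — conflict.
So every satisfying assignment has v4 = True.

True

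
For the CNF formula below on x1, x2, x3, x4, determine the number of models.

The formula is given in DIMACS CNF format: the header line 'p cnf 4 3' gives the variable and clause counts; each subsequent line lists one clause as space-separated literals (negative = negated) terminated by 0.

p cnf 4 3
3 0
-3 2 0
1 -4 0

There are 2^4 = 16 truth assignments over (x1, x2, x3, x4).
Check each against the 3 clauses (columns in the order x1, x2, x3, x4):
  F F F F  ✗ fails (x3)
  F F F T  ✗ fails (x3)
  F F T F  ✗ fails (¬x3 ∨ x2)
  F F T T  ✗ fails (¬x3 ∨ x2)
  F T F F  ✗ fails (x3)
  F T F T  ✗ fails (x3)
  F T T F  ✓ satisfies all
  F T T T  ✗ fails (x1 ∨ ¬x4)
  T F F F  ✗ fails (x3)
  T F F T  ✗ fails (x3)
  T F T F  ✗ fails (¬x3 ∨ x2)
  T F T T  ✗ fails (¬x3 ∨ x2)
  T T F F  ✗ fails (x3)
  T T F T  ✗ fails (x3)
  T T T F  ✓ satisfies all
  T T T T  ✓ satisfies all
3 of the 16 rows are models.

3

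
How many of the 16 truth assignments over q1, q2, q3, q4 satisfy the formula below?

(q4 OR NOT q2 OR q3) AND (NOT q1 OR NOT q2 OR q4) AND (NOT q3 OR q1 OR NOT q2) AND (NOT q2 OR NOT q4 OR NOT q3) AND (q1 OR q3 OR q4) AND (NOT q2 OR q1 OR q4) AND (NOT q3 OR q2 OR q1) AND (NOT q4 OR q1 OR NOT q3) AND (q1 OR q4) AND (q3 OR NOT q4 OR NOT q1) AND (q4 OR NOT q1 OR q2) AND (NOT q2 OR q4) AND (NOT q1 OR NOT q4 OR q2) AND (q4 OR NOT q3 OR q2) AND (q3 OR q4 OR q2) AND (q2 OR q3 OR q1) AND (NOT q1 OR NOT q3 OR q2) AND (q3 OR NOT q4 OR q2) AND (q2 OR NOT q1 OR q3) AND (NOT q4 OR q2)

1

There are 2^4 = 16 truth assignments over (q1, q2, q3, q4).
Check each against the 20 clauses (columns in the order q1, q2, q3, q4):
  F F F F  ✗ fails (q1 OR q3 OR q4)
  F F F T  ✗ fails (q2 OR q3 OR q1)
  F F T F  ✗ fails (NOT q3 OR q2 OR q1)
  F F T T  ✗ fails (NOT q3 OR q2 OR q1)
  F T F F  ✗ fails (q4 OR NOT q2 OR q3)
  F T F T  ✓ satisfies all
  F T T F  ✗ fails (NOT q3 OR q1 OR NOT q2)
  F T T T  ✗ fails (NOT q3 OR q1 OR NOT q2)
  T F F F  ✗ fails (q4 OR NOT q1 OR q2)
  T F F T  ✗ fails (q3 OR NOT q4 OR NOT q1)
  T F T F  ✗ fails (q4 OR NOT q1 OR q2)
  T F T T  ✗ fails (NOT q1 OR NOT q4 OR q2)
  T T F F  ✗ fails (q4 OR NOT q2 OR q3)
  T T F T  ✗ fails (q3 OR NOT q4 OR NOT q1)
  T T T F  ✗ fails (NOT q1 OR NOT q2 OR q4)
  T T T T  ✗ fails (NOT q2 OR NOT q4 OR NOT q3)
1 of the 16 rows is a model.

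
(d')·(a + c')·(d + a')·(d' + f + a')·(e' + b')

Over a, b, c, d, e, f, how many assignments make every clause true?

There are 2^6 = 64 truth assignments over (a, b, c, d, e, f).
Split on f. With f = 1, the clauses containing f are satisfied and f' drops from the rest; 3 of the 2^5 = 32 assignments to the other variables satisfy what remains.
With f = 0, by the same count on the reduced clause set, 3 assignments work.
(One model: a=F, b=F, c=F, d=F, e=F, f=F.)
Total: 3 + 3 = 6.

6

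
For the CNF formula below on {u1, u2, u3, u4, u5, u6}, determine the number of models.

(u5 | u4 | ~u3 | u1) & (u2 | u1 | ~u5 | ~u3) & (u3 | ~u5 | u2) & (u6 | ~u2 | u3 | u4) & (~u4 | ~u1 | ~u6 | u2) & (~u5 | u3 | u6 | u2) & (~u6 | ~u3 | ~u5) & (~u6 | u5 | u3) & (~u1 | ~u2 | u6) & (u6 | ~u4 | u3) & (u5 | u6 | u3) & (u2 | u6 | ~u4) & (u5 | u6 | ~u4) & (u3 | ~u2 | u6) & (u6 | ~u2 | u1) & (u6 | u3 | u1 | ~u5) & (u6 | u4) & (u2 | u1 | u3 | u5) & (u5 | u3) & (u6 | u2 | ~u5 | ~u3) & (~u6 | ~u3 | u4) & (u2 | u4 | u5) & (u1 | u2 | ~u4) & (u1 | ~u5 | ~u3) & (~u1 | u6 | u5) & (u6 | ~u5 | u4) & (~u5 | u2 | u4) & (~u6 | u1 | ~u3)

There are 2^6 = 64 truth assignments over (u1, u2, u3, u4, u5, u6).
Split on u5. With u5 = 1, the clauses containing u5 are satisfied and ~u5 drops from the rest; 4 of the 2^5 = 32 assignments to the other variables satisfy what remains.
With u5 = 0, by the same count on the reduced clause set, 1 assignment works.
Total: 4 + 1 = 5.

5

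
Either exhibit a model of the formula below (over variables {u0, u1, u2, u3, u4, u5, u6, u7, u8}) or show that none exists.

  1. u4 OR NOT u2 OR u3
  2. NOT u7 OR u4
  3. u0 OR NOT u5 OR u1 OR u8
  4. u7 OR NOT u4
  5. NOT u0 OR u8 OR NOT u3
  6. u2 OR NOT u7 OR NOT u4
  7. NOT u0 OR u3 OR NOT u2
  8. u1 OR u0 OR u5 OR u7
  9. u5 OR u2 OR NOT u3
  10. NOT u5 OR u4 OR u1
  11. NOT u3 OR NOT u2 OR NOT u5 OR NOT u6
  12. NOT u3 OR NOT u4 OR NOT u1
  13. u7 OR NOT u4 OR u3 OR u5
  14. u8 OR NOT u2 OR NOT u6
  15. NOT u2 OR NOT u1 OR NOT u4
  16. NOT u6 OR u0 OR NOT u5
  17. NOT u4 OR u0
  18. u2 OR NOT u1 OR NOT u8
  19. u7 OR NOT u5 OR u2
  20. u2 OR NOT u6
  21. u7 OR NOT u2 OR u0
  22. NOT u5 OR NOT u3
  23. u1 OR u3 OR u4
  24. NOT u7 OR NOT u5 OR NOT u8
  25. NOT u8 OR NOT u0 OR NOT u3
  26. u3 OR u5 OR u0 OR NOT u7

u0=true, u1=true, u2=false, u3=false, u4=false, u5=false, u6=false, u7=false, u8=false

Try u7 = false.
(NOT u4) alone gives u4 = false.
Try u2 = false.
(NOT u5) alone gives u5 = false.
(NOT u3) alone gives u3 = false.
(NOT u6) alone gives u6 = false.
(u1) alone gives u1 = true.
(NOT u8) alone gives u8 = false.
Every clause is now satisfied; u0 is unconstrained.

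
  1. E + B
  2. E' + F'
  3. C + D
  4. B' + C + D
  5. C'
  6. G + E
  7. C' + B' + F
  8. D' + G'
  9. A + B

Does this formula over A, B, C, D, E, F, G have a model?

From the singleton clause (C'), C = 0.
From the singleton clause (D), D = 1.
From the singleton clause (G'), G = 0.
From the singleton clause (E), E = 1.
From the singleton clause (F'), F = 0.
Try A = 1.
No clause remains; B is free.
A satisfying assignment: A: 1,  B: 0,  C: 0,  D: 1,  E: 1,  F: 0,  G: 0.

Yes, satisfiable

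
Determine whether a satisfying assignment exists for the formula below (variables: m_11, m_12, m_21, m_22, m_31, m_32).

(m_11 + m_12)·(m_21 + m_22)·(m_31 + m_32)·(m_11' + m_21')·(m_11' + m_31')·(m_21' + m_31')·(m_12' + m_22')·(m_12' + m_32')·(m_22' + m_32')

Branch on m_11: set m_11 = 1.
The clause (m_21') is unit, so m_21 = 0.
The clause (m_22) is unit, so m_22 = 1.
The clause (m_31') is unit, so m_31 = 0.
The clause (m_32) is unit, so m_32 = 1.
But (m_32') is also a unit clause — contradiction.
So m_11 must be the other value — set m_11 = 0.
The clause (m_12) is unit, so m_12 = 1.
The clause (m_22') is unit, so m_22 = 0.
The clause (m_21) is unit, so m_21 = 1.
The clause (m_31') is unit, so m_31 = 0.
The clause (m_32) is unit, so m_32 = 1.
But (m_32') is also a unit clause — contradiction.
Either choice for m_11 ends in contradiction.
No assignment satisfies every clause.

No, unsatisfiable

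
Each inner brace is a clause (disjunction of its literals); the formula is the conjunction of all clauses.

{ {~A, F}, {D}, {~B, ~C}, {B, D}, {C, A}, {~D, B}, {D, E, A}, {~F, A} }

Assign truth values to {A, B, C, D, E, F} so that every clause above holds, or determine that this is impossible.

From the singleton clause (D), D = 1.
From the singleton clause (B), B = 1.
From the singleton clause (~C), C = 0.
From the singleton clause (A), A = 1.
From the singleton clause (F), F = 1.
No clause remains; E is free.

A: 1,  B: 1,  C: 0,  D: 1,  E: 0,  F: 1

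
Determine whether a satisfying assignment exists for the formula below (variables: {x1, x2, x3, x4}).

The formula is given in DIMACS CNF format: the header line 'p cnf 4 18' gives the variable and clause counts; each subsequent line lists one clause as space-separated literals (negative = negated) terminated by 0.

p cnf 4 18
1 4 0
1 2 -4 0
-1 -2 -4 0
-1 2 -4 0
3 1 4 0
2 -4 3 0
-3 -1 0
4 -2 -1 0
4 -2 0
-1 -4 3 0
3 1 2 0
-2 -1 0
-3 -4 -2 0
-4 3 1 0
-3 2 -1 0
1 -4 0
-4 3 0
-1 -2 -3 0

Satisfiable

Branch on x1: set x1 = True.
From the singleton clause (¬x3), x3 = False.
From the singleton clause (¬x4), x4 = False.
From the singleton clause (¬x2), x2 = False.
All clauses are satisfied.
A satisfying assignment: x1: True; x2: False; x3: False; x4: False.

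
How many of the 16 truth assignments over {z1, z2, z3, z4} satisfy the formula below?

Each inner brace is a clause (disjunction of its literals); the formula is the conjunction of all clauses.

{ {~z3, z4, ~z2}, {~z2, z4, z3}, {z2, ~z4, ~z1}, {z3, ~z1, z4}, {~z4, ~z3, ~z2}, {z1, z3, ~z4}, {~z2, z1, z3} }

There are 2^4 = 16 truth assignments over (z1, z2, z3, z4).
Check each against the 7 clauses (columns in the order z1, z2, z3, z4):
  F F F F  ✓ satisfies all
  F F F T  ✗ fails (z1 | z3 | ~z4)
  F F T F  ✓ satisfies all
  F F T T  ✓ satisfies all
  F T F F  ✗ fails (~z2 | z4 | z3)
  F T F T  ✗ fails (z1 | z3 | ~z4)
  F T T F  ✗ fails (~z3 | z4 | ~z2)
  F T T T  ✗ fails (~z4 | ~z3 | ~z2)
  T F F F  ✗ fails (z3 | ~z1 | z4)
  T F F T  ✗ fails (z2 | ~z4 | ~z1)
  T F T F  ✓ satisfies all
  T F T T  ✗ fails (z2 | ~z4 | ~z1)
  T T F F  ✗ fails (~z2 | z4 | z3)
  T T F T  ✓ satisfies all
  T T T F  ✗ fails (~z3 | z4 | ~z2)
  T T T T  ✗ fails (~z4 | ~z3 | ~z2)
5 of the 16 rows are models.

5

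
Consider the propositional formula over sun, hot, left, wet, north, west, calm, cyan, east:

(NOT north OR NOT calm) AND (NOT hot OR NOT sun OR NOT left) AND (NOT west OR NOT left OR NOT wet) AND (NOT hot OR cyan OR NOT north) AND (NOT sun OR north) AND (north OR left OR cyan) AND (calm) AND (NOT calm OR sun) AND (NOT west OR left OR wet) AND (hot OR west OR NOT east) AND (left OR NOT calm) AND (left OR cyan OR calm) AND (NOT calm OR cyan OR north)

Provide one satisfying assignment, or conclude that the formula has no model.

UNSATISFIABLE

Unit clause (calm) forces calm = true.
Unit clause (NOT north) forces north = false.
Unit clause (NOT sun) forces sun = false.
That conflicts with the unit clause (sun).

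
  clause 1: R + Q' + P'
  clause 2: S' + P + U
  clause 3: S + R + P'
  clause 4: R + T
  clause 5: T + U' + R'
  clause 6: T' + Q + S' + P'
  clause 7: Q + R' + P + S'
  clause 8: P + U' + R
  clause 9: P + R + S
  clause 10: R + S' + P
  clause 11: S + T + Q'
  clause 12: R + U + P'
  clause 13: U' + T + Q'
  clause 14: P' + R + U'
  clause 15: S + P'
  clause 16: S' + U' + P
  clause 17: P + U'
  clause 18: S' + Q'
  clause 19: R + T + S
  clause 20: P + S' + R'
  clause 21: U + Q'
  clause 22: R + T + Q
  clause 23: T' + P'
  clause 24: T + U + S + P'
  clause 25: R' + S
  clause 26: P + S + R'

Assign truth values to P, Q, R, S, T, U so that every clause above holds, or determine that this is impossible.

P ↦ 1, Q ↦ 0, R ↦ 1, S ↦ 1, T ↦ 0, U ↦ 0

Try R = 1.
The clause (S) is unit, so S = 1.
The clause (Q') is unit, so Q = 0.
The clause (P) is unit, so P = 1.
The clause (T') is unit, so T = 0.
The clause (U') is unit, so U = 0.
All clauses are satisfied.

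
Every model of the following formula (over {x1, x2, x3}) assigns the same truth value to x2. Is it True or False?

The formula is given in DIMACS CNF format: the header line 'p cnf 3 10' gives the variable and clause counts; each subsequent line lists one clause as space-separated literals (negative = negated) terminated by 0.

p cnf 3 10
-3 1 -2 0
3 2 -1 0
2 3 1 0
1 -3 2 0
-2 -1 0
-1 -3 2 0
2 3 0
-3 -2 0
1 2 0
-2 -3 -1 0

Suppose x2 = False.
(x3) alone gives x3 = True.
(x1) alone gives x1 = True.
That conflicts with the unit clause (¬x1).
So every satisfying assignment has x2 = True.

True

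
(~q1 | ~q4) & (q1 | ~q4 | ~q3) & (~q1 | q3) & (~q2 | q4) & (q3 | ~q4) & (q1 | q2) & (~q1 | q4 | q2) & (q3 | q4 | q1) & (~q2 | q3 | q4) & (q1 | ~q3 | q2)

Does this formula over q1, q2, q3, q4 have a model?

Case q1 = 0:
The clause (q2) is unit, so q2 = 1.
The clause (q4) is unit, so q4 = 1.
The clause (~q3) is unit, so q3 = 0.
That conflicts with the unit clause (q3).
Backtrack on q1: now try q1 = 1.
The clause (~q4) is unit, so q4 = 0.
The clause (q3) is unit, so q3 = 1.
The clause (~q2) is unit, so q2 = 0.
That conflicts with the unit clause (q2).
Neither q1 = 1 nor q1 = 0 works.
No assignment satisfies every clause.

No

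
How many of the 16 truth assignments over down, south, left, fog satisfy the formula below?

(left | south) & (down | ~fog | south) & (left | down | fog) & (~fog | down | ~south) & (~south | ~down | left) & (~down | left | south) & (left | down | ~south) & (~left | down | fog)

There are 2^4 = 16 truth assignments over (down, south, left, fog).
Split on fog. With fog = 1, the clauses containing fog are satisfied and ~fog drops from the rest; 2 of the 2^3 = 8 assignments to the other variables satisfy what remains.
With fog = 0, by the same count on the reduced clause set, 2 assignments work.
(One model: down=T, south=F, left=T, fog=F.)
Total: 2 + 2 = 4.

4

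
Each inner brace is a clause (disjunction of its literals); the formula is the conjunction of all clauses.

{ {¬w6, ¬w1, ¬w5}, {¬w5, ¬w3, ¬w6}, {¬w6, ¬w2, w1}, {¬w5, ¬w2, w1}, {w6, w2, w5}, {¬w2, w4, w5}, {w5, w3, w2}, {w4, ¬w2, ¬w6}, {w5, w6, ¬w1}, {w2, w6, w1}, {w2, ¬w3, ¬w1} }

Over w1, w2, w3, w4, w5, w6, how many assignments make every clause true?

There are 2^6 = 64 truth assignments over (w1, w2, w3, w4, w5, w6).
Split on w1. With w1 = True, the clauses containing w1 are satisfied and ¬w1 drops from the rest; 8 of the 2^5 = 32 assignments to the other variables satisfy what remains.
With w1 = False, by the same count on the reduced clause set, 6 assignments work.
Total: 8 + 6 = 14.

14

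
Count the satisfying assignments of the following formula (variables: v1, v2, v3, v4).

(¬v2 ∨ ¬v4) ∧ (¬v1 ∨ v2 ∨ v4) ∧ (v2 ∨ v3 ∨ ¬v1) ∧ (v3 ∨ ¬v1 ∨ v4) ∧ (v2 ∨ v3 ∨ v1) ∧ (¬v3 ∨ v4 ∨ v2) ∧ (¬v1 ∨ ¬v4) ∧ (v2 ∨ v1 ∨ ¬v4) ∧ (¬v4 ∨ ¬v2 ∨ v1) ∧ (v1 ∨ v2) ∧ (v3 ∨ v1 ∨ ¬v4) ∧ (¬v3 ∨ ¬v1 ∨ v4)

2

There are 2^4 = 16 truth assignments over (v1, v2, v3, v4).
Split on v2. With v2 = True, the clauses containing v2 are satisfied and ¬v2 drops from the rest; 2 of the 2^3 = 8 assignments to the other variables satisfy what remains.
With v2 = False, by the same count on the reduced clause set, 0 assignments work.
Total: 2 + 0 = 2.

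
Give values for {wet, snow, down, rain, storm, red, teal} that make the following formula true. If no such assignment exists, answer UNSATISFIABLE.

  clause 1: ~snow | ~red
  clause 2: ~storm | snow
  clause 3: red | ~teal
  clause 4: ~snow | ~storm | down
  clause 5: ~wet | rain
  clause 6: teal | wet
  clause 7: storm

Unit clause (storm) forces storm = 1.
Unit clause (snow) forces snow = 1.
Unit clause (~red) forces red = 0.
Unit clause (~teal) forces teal = 0.
Unit clause (down) forces down = 1.
Unit clause (wet) forces wet = 1.
Unit clause (rain) forces rain = 1.
All clauses are satisfied.

wet ↦ 1; snow ↦ 1; down ↦ 1; rain ↦ 1; storm ↦ 1; red ↦ 0; teal ↦ 0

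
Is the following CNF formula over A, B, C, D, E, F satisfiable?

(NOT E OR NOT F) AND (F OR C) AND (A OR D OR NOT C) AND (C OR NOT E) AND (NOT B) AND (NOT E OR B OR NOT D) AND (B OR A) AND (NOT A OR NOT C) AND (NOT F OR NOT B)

Satisfiable

Unit clause (NOT B) forces B = false.
Unit clause (A) forces A = true.
Unit clause (NOT C) forces C = false.
Unit clause (F) forces F = true.
Unit clause (NOT E) forces E = false.
All clauses hold; D can take either value.
A satisfying assignment: A: true, B: false, C: false, D: true, E: false, F: true.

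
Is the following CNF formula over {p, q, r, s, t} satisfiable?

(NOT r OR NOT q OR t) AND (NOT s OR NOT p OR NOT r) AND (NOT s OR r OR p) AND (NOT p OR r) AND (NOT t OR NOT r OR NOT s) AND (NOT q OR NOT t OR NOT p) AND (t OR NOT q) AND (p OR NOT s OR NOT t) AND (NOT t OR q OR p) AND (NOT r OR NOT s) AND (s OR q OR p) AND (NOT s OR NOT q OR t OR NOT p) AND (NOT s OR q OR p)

Suppose p = true.
Unit clause (r) forces r = true.
Unit clause (NOT s) forces s = false.
Suppose q = false.
All clauses hold; t can take either value.
A satisfying assignment: p: true,  q: false,  r: true,  s: false,  t: true.

Satisfiable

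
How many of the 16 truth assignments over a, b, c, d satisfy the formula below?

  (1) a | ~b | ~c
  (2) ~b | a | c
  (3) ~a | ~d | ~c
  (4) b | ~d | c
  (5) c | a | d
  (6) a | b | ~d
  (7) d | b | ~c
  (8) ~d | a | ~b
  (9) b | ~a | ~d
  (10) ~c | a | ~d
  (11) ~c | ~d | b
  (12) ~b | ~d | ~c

4

There are 2^4 = 16 truth assignments over (a, b, c, d).
Split on d. With d = 1, the clauses containing d are satisfied and ~d drops from the rest; 1 of the 2^3 = 8 assignments to the other variables satisfy what remains.
With d = 0, by the same count on the reduced clause set, 3 assignments work.
(One model: a=T, b=F, c=F, d=F.)
Total: 1 + 3 = 4.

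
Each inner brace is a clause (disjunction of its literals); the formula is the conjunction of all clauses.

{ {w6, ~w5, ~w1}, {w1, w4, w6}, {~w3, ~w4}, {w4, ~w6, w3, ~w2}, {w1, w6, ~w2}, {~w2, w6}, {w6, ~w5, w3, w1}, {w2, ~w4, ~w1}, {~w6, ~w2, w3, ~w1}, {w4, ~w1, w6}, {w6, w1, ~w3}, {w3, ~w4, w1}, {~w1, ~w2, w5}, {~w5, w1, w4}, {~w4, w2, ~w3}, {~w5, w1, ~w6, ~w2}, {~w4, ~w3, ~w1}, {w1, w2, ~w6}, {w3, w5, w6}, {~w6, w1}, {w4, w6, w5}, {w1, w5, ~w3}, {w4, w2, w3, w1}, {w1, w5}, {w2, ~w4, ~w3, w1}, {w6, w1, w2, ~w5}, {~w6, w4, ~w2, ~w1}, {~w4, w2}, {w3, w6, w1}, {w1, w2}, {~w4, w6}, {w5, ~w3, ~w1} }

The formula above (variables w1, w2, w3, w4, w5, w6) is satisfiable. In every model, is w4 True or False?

Suppose w4 = 1.
From the singleton clause (~w3), w3 = 0.
From the singleton clause (w1), w1 = 1.
From the singleton clause (w2), w2 = 1.
From the singleton clause (w6), w6 = 1.
But (~w6) is also a unit clause — contradiction.
So every satisfying assignment has w4 = False.

False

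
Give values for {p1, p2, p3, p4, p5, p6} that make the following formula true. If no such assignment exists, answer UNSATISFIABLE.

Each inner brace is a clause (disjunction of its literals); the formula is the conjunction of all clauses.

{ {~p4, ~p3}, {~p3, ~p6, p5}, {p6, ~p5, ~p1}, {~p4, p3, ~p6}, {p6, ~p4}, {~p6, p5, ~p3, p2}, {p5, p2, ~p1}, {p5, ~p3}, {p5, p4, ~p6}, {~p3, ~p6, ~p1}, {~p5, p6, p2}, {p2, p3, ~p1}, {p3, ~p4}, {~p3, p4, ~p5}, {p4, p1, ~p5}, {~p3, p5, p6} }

p1=1,  p2=1,  p3=0,  p4=0,  p5=1,  p6=1

Try p4 = 0.
Try p5 = 1.
Unit clause (~p3) forces p3 = 0.
Unit clause (p1) forces p1 = 1.
Unit clause (p6) forces p6 = 1.
Unit clause (p2) forces p2 = 1.
All clauses are satisfied.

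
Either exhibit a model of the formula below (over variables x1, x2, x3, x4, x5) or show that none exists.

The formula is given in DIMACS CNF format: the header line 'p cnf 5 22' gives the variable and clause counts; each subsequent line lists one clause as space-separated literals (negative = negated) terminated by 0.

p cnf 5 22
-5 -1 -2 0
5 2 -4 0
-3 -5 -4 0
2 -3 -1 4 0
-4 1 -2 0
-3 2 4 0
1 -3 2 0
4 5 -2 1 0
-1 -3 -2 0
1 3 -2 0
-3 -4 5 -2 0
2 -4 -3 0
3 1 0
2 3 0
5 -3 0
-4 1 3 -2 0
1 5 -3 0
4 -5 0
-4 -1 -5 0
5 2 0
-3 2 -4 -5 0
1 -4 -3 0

Suppose x3 = False.
Unit clause (x1) forces x1 = True.
Unit clause (x2) forces x2 = True.
Unit clause (¬x5) forces x5 = False.
Every clause is now satisfied; x4 is unconstrained.

x1 ↦ True; x2 ↦ True; x3 ↦ False; x4 ↦ False; x5 ↦ False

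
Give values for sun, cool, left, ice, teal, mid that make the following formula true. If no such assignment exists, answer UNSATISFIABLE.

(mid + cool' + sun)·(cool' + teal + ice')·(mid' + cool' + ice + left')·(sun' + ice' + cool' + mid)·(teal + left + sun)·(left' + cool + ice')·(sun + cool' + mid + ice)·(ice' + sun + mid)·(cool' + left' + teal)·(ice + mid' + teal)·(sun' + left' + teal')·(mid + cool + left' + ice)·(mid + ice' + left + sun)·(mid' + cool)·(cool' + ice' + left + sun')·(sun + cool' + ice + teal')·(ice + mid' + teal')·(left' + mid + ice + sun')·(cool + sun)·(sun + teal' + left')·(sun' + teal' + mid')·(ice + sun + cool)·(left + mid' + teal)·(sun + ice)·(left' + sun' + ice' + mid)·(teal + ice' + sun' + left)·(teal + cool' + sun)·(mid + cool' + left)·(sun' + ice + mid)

sun: 1; cool: 0; left: 0; ice: 1; teal: 1; mid: 0

Branch on mid: set mid = 0.
Branch on cool: set cool = 0.
(sun) alone gives sun = 1.
(ice) alone gives ice = 1.
(left') alone gives left = 0.
(teal) alone gives teal = 1.
This assignment satisfies each clause.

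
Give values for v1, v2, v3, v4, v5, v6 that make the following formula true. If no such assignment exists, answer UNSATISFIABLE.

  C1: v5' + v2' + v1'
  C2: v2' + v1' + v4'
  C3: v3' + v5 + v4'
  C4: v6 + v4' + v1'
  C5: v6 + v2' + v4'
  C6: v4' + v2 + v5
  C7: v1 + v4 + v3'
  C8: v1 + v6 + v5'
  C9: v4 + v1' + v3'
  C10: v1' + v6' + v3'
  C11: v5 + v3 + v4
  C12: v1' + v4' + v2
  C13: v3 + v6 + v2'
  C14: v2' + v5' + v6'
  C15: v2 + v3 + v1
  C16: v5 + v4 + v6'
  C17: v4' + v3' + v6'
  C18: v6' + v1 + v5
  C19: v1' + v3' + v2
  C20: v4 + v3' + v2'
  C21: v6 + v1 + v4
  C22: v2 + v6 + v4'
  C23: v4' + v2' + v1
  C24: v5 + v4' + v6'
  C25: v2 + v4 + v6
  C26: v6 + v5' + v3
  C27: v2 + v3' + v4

v1 ↦ 1, v2 ↦ 0, v3 ↦ 0, v4 ↦ 0, v5 ↦ 1, v6 ↦ 1

Branch on v5: set v5 = 1.
Branch on v2: set v2 = 0.
Branch on v1: set v1 = 1.
From the singleton clause (v4'), v4 = 0.
From the singleton clause (v3'), v3 = 0.
From the singleton clause (v6), v6 = 1.
This assignment satisfies each clause.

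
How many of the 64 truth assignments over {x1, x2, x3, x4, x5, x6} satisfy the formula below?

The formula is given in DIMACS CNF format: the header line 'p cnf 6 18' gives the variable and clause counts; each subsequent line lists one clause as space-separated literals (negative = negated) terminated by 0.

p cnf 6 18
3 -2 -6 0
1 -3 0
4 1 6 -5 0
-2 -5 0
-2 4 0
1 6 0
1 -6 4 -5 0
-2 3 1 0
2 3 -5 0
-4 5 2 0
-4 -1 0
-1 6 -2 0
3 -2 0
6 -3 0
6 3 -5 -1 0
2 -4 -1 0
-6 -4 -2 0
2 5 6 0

There are 2^6 = 64 truth assignments over (x1, x2, x3, x4, x5, x6).
Split on x6. With x6 = True, the clauses containing x6 are satisfied and ¬x6 drops from the rest; 4 of the 2^5 = 32 assignments to the other variables satisfy what remains.
With x6 = False, by the same count on the reduced clause set, 0 assignments work.
(One model: x1=F, x2=F, x3=F, x4=F, x5=F, x6=T.)
Total: 4 + 0 = 4.

4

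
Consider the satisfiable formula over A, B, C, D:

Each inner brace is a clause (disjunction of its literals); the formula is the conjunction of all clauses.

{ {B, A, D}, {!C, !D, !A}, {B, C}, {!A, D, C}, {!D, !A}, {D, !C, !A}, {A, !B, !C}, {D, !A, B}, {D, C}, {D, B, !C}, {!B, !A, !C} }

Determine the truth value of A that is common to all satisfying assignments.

Suppose A = true.
From the singleton clause (!D), D = false.
From the singleton clause (C), C = true.
But (!C) is also a unit clause — contradiction.
So every satisfying assignment has A = False.

False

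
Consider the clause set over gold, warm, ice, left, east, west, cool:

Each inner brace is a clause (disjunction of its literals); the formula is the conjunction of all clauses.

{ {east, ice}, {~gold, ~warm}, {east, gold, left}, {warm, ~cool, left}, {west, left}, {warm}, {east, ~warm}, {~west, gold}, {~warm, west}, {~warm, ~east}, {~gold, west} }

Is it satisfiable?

From the singleton clause (warm), warm = 1.
From the singleton clause (~gold), gold = 0.
From the singleton clause (east), east = 1.
Now (~east) is unsatisfied and unit — conflict.
No assignment satisfies every clause.

No, unsatisfiable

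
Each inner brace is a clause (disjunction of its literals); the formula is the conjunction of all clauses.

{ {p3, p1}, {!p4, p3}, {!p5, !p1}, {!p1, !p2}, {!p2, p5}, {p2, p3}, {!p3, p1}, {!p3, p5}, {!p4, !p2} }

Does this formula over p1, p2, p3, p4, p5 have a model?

No

Case p3 = true:
The clause (p1) is unit, so p1 = true.
The clause (!p5) is unit, so p5 = false.
But (p5) is also a unit clause — contradiction.
So p3 must be the other value — set p3 = false.
The clause (p1) is unit, so p1 = true.
The clause (!p4) is unit, so p4 = false.
The clause (!p5) is unit, so p5 = false.
The clause (!p2) is unit, so p2 = false.
But (p2) is also a unit clause — contradiction.
Neither p3 = true nor p3 = false works.
No assignment satisfies every clause.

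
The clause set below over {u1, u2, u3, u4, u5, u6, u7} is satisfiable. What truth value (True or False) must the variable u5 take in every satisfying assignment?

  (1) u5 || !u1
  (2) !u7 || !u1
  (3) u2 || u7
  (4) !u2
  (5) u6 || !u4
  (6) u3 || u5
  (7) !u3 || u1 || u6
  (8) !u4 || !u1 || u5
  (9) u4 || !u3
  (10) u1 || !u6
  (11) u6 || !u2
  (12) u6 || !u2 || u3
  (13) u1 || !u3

True

Suppose u5 = false.
From the singleton clause (!u1), u1 = false.
From the singleton clause (!u2), u2 = false.
From the singleton clause (u7), u7 = true.
From the singleton clause (u3), u3 = true.
That conflicts with the unit clause (!u3).
So every satisfying assignment has u5 = True.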